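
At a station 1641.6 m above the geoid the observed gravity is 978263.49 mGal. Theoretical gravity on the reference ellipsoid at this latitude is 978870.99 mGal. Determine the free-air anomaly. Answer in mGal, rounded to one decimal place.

Free-air correction = 0.3086 × 1641.6 = 506.60 mGal
Free-air anomaly = 978263.49 − 978870.99 + (506.60) = -100.90 mGal

-100.9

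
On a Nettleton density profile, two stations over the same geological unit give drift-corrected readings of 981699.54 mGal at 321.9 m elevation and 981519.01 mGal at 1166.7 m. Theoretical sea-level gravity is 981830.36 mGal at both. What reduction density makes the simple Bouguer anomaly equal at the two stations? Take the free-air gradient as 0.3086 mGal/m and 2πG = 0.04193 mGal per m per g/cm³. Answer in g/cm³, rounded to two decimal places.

Δg_obs = 981519.01 − 981699.54 = -180.53 mGal over Δh = 1166.7 − 321.9 = 844.8 m
Equal Bouguer anomalies ⇒ Δg_obs + (0.3086 − 0.04193ρ)·Δh = 0
0.3086 − 0.04193ρ = −Δg_obs/Δh = 0.21370
ρ = (0.3086 − 0.21370) / 0.04193 = 2.26 g/cm³

2.26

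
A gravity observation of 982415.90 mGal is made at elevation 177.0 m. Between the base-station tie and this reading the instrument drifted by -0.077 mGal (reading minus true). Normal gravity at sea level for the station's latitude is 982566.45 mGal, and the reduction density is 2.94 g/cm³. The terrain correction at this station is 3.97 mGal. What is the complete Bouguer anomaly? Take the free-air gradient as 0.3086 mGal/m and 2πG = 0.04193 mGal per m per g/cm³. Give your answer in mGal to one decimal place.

Drift-corrected reading = 982415.90 − (-0.077) = 982415.977 mGal
Free-air correction = 0.3086 × 177.0 = 54.62 mGal
Free-air anomaly = 982415.977 − 982566.45 + (54.62) = -95.853 mGal
Bouguer slab correction = 0.04193 × 2.94 × 177.0 = 21.82 mGal
Simple Bouguer anomaly = -95.853 − (21.82) = -117.673 mGal
Complete Bouguer anomaly = -117.673 + 3.97 = -113.703 mGal

-113.7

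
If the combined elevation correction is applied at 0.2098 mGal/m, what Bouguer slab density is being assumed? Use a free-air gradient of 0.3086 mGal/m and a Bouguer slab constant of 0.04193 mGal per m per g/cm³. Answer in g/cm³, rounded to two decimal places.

0.2098 = 0.3086 − 0.04193 × ρ
ρ = (0.3086 − 0.2098) / 0.04193 = 2.36 g/cm³

2.36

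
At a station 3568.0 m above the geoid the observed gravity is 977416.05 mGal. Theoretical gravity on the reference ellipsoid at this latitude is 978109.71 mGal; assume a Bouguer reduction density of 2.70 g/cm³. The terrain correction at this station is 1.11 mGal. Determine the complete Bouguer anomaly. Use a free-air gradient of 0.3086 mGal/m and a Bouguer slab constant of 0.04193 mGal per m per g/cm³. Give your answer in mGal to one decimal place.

4.6

Free-air correction = 0.3086 × 3568.0 = 1101.08 mGal
Free-air anomaly = 977416.05 − 978109.71 + (1101.08) = 407.42 mGal
Bouguer slab correction = 0.04193 × 2.70 × 3568.0 = 403.94 mGal
Simple Bouguer anomaly = 407.42 − (403.94) = 3.48 mGal
Complete Bouguer anomaly = 3.48 + 1.11 = 4.59 mGal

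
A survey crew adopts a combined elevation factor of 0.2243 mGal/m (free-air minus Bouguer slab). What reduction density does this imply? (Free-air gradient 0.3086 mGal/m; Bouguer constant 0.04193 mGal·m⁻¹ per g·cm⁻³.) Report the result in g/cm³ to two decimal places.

0.2243 = 0.3086 − 0.04193 × ρ
ρ = (0.3086 − 0.2243) / 0.04193 = 2.01 g/cm³

2.01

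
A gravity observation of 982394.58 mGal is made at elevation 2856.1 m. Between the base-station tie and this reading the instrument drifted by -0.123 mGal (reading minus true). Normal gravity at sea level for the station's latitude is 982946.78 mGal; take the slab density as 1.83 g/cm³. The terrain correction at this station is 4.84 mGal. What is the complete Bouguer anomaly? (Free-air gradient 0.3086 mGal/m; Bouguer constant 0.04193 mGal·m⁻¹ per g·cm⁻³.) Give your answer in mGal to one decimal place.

115.0

Drift-corrected reading = 982394.58 − (-0.123) = 982394.703 mGal
Free-air correction = 0.3086 × 2856.1 = 881.39 mGal
Free-air anomaly = 982394.703 − 982946.78 + (881.39) = 329.313 mGal
Bouguer slab correction = 0.04193 × 1.83 × 2856.1 = 219.15 mGal
Simple Bouguer anomaly = 329.313 − (219.15) = 110.163 mGal
Complete Bouguer anomaly = 110.163 + 4.84 = 115.003 mGal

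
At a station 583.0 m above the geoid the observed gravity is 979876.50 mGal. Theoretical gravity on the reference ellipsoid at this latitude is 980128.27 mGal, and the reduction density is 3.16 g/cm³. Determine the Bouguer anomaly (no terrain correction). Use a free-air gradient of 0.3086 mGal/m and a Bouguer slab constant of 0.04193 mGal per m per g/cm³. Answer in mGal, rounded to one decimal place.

Free-air correction = 0.3086 × 583.0 = 179.91 mGal
Free-air anomaly = 979876.50 − 980128.27 + (179.91) = -71.86 mGal
Bouguer slab correction = 0.04193 × 3.16 × 583.0 = 77.25 mGal
Simple Bouguer anomaly = -71.86 − (77.25) = -149.11 mGal

-149.1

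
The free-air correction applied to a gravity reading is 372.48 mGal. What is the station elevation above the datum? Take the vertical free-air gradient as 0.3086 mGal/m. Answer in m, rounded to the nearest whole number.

h = 372.48 / 0.3086 = 1207.00 m

1207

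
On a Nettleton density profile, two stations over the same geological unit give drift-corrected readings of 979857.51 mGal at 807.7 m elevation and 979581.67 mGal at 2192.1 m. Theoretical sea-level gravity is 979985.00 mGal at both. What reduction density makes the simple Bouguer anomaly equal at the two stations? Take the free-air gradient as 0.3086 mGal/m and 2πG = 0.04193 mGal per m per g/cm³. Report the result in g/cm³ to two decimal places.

2.61

Δg_obs = 979581.67 − 979857.51 = -275.84 mGal over Δh = 2192.1 − 807.7 = 1384.4 m
Equal Bouguer anomalies ⇒ Δg_obs + (0.3086 − 0.04193ρ)·Δh = 0
0.3086 − 0.04193ρ = −Δg_obs/Δh = 0.19925
ρ = (0.3086 − 0.19925) / 0.04193 = 2.61 g/cm³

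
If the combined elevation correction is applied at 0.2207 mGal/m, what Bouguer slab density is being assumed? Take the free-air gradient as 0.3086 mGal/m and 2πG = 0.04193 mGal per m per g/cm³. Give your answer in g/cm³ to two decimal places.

0.2207 = 0.3086 − 0.04193 × ρ
ρ = (0.3086 − 0.2207) / 0.04193 = 2.10 g/cm³

2.10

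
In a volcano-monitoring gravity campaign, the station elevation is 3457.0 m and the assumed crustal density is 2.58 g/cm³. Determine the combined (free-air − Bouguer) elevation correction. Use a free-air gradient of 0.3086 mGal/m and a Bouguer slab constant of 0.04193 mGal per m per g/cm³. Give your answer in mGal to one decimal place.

692.9

Combined gradient = 0.3086 − 0.04193 × 2.58 = 0.2004206 mGal/m
Combined elevation correction = 0.2004206 × 3457.0 = 692.9 mGal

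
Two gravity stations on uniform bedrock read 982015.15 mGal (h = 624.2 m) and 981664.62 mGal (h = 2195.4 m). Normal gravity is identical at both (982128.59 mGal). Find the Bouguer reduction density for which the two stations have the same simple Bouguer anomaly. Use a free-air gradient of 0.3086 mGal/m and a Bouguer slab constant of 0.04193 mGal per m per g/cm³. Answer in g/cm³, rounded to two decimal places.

Δg_obs = 981664.62 − 982015.15 = -350.53 mGal over Δh = 2195.4 − 624.2 = 1571.2 m
Equal Bouguer anomalies ⇒ Δg_obs + (0.3086 − 0.04193ρ)·Δh = 0
0.3086 − 0.04193ρ = −Δg_obs/Δh = 0.22310
ρ = (0.3086 − 0.22310) / 0.04193 = 2.04 g/cm³

2.04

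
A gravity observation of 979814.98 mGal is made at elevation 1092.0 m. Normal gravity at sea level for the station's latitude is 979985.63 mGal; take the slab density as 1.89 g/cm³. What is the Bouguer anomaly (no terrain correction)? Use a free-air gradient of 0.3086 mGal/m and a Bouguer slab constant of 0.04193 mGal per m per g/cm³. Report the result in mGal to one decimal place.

Free-air correction = 0.3086 × 1092.0 = 336.99 mGal
Free-air anomaly = 979814.98 − 979985.63 + (336.99) = 166.34 mGal
Bouguer slab correction = 0.04193 × 1.89 × 1092.0 = 86.54 mGal
Simple Bouguer anomaly = 166.34 − (86.54) = 79.80 mGal

79.8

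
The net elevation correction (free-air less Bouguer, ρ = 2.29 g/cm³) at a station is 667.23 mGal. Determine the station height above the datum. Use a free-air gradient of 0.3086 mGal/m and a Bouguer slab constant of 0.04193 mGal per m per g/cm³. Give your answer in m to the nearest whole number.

Combined gradient = 0.3086 − 0.04193 × 2.29 = 0.2125803 mGal/m
h = 667.23 / 0.2125803 = 3138.72 m

3139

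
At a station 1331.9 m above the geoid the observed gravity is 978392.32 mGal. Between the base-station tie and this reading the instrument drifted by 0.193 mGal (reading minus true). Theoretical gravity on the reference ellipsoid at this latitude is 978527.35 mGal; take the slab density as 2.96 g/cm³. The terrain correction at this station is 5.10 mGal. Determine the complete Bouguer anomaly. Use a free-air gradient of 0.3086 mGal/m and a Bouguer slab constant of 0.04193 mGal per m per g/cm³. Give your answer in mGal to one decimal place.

Drift-corrected reading = 978392.32 − (0.193) = 978392.127 mGal
Free-air correction = 0.3086 × 1331.9 = 411.02 mGal
Free-air anomaly = 978392.127 − 978527.35 + (411.02) = 275.797 mGal
Bouguer slab correction = 0.04193 × 2.96 × 1331.9 = 165.31 mGal
Simple Bouguer anomaly = 275.797 − (165.31) = 110.487 mGal
Complete Bouguer anomaly = 110.487 + 5.10 = 115.587 mGal

115.6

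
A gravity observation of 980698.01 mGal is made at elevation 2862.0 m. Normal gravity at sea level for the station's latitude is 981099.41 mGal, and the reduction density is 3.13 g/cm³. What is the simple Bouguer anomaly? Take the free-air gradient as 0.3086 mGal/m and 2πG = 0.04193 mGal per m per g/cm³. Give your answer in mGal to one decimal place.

Free-air correction = 0.3086 × 2862.0 = 883.21 mGal
Free-air anomaly = 980698.01 − 981099.41 + (883.21) = 481.81 mGal
Bouguer slab correction = 0.04193 × 3.13 × 2862.0 = 375.61 mGal
Simple Bouguer anomaly = 481.81 − (375.61) = 106.20 mGal

106.2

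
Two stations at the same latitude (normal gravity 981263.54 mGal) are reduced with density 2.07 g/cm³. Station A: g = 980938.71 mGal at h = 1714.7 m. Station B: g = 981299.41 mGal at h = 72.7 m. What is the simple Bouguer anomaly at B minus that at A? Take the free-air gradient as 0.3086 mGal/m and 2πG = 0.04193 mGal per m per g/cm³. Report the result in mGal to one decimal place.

-3.5

Δg_SB(A) = 980938.71 − 981263.54 + 0.3086×1714.7 − 0.04193×2.07×1714.7 = 55.50 mGal
Δg_SB(B) = 981299.41 − 981263.54 + 0.3086×72.7 − 0.04193×2.07×72.7 = 52.00 mGal
Difference = 52.00 − (55.50) = -3.50 mGal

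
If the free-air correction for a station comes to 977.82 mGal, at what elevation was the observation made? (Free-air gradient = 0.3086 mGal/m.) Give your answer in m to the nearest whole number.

h = 977.82 / 0.3086 = 3168.57 m

3169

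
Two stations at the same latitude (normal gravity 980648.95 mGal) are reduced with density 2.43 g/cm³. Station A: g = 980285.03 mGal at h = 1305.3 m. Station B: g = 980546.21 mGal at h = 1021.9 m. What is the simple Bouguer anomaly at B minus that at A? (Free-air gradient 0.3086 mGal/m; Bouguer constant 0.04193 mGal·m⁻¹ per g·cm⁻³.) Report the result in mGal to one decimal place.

Δg_SB(A) = 980285.03 − 980648.95 + 0.3086×1305.3 − 0.04193×2.43×1305.3 = -94.10 mGal
Δg_SB(B) = 980546.21 − 980648.95 + 0.3086×1021.9 − 0.04193×2.43×1021.9 = 108.50 mGal
Difference = 108.50 − (-94.10) = 202.60 mGal

202.6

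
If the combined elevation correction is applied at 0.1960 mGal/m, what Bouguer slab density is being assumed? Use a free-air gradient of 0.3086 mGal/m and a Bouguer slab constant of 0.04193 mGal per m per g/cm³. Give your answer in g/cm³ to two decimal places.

2.69

0.1960 = 0.3086 − 0.04193 × ρ
ρ = (0.3086 − 0.1960) / 0.04193 = 2.69 g/cm³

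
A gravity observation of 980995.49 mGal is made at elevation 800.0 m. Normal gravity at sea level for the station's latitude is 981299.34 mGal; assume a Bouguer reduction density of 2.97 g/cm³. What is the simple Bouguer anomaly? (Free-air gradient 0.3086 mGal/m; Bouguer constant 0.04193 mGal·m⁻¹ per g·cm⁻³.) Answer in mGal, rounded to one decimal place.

-156.6

Free-air correction = 0.3086 × 800.0 = 246.88 mGal
Free-air anomaly = 980995.49 − 981299.34 + (246.88) = -56.97 mGal
Bouguer slab correction = 0.04193 × 2.97 × 800.0 = 99.63 mGal
Simple Bouguer anomaly = -56.97 − (99.63) = -156.60 mGal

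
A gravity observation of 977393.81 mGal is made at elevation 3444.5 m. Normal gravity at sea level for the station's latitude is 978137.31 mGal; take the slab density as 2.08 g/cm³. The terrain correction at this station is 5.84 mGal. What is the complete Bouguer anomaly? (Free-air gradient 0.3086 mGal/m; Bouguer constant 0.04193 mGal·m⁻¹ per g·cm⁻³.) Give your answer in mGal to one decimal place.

Free-air correction = 0.3086 × 3444.5 = 1062.97 mGal
Free-air anomaly = 977393.81 − 978137.31 + (1062.97) = 319.47 mGal
Bouguer slab correction = 0.04193 × 2.08 × 3444.5 = 300.41 mGal
Simple Bouguer anomaly = 319.47 − (300.41) = 19.06 mGal
Complete Bouguer anomaly = 19.06 + 5.84 = 24.90 mGal

24.9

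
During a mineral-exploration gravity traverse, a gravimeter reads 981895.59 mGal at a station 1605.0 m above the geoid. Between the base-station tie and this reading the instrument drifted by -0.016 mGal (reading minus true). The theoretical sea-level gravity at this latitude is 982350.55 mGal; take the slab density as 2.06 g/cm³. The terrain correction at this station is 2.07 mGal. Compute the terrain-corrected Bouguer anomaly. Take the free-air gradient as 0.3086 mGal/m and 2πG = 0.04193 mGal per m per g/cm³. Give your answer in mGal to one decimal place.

Drift-corrected reading = 981895.59 − (-0.016) = 981895.606 mGal
Free-air correction = 0.3086 × 1605.0 = 495.30 mGal
Free-air anomaly = 981895.606 − 982350.55 + (495.30) = 40.356 mGal
Bouguer slab correction = 0.04193 × 2.06 × 1605.0 = 138.63 mGal
Simple Bouguer anomaly = 40.356 − (138.63) = -98.274 mGal
Complete Bouguer anomaly = -98.274 + 2.07 = -96.204 mGal

-96.2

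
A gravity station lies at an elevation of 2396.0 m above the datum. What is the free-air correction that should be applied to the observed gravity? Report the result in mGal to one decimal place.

739.4

Free-air correction = 0.3086 × 2396.0 = 739.4 mGal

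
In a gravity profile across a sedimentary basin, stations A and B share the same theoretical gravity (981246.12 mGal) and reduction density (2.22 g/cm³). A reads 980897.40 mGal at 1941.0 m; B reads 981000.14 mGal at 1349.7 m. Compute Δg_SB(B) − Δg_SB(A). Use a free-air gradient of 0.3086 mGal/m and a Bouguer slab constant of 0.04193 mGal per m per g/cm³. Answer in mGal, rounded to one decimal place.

-24.7

Δg_SB(A) = 980897.40 − 981246.12 + 0.3086×1941.0 − 0.04193×2.22×1941.0 = 69.60 mGal
Δg_SB(B) = 981000.14 − 981246.12 + 0.3086×1349.7 − 0.04193×2.22×1349.7 = 44.90 mGal
Difference = 44.90 − (69.60) = -24.70 mGal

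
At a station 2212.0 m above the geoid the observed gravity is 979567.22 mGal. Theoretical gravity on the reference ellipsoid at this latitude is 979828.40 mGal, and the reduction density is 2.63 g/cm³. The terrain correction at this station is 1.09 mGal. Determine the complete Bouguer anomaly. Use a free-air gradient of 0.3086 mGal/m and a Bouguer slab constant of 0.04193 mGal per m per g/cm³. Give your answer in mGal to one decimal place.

178.6

Free-air correction = 0.3086 × 2212.0 = 682.62 mGal
Free-air anomaly = 979567.22 − 979828.40 + (682.62) = 421.44 mGal
Bouguer slab correction = 0.04193 × 2.63 × 2212.0 = 243.93 mGal
Simple Bouguer anomaly = 421.44 − (243.93) = 177.51 mGal
Complete Bouguer anomaly = 177.51 + 1.09 = 178.60 mGal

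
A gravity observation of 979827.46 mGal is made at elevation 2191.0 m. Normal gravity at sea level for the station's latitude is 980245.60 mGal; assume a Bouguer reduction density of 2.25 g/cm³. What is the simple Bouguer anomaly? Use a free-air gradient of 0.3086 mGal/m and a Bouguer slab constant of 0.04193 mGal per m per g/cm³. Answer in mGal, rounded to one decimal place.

51.3

Free-air correction = 0.3086 × 2191.0 = 676.14 mGal
Free-air anomaly = 979827.46 − 980245.60 + (676.14) = 258.00 mGal
Bouguer slab correction = 0.04193 × 2.25 × 2191.0 = 206.70 mGal
Simple Bouguer anomaly = 258.00 − (206.70) = 51.30 mGal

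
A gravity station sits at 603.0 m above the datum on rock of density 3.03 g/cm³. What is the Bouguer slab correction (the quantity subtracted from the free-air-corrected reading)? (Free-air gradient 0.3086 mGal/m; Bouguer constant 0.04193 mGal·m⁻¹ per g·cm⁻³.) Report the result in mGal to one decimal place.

Bouguer slab correction = 0.04193 × 3.03 × 603.0 = 76.6 mGal

76.6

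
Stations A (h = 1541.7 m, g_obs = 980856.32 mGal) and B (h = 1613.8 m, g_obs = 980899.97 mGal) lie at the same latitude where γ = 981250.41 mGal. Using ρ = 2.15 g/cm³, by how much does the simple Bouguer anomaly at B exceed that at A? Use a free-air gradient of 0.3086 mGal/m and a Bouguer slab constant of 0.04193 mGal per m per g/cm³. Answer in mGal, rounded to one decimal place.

Δg_SB(A) = 980856.32 − 981250.41 + 0.3086×1541.7 − 0.04193×2.15×1541.7 = -57.30 mGal
Δg_SB(B) = 980899.97 − 981250.41 + 0.3086×1613.8 − 0.04193×2.15×1613.8 = 2.10 mGal
Difference = 2.10 − (-57.30) = 59.40 mGal

59.4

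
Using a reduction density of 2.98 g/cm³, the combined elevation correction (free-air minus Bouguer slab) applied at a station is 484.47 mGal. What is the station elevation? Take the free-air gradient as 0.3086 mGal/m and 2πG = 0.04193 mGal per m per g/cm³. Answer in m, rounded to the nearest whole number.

2638

Combined gradient = 0.3086 − 0.04193 × 2.98 = 0.1836486 mGal/m
h = 484.47 / 0.1836486 = 2638.03 m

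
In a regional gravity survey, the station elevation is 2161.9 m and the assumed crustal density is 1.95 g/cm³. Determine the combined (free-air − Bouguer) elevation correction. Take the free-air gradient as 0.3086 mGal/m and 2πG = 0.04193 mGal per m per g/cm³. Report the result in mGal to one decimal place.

Combined gradient = 0.3086 − 0.04193 × 1.95 = 0.2268365 mGal/m
Combined elevation correction = 0.2268365 × 2161.9 = 490.4 mGal

490.4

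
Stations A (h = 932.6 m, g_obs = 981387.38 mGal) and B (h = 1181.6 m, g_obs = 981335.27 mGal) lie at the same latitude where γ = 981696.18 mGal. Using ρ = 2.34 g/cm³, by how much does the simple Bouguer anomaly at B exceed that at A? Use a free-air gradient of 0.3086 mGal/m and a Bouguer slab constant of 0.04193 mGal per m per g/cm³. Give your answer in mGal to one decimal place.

0.3

Δg_SB(A) = 981387.38 − 981696.18 + 0.3086×932.6 − 0.04193×2.34×932.6 = -112.50 mGal
Δg_SB(B) = 981335.27 − 981696.18 + 0.3086×1181.6 − 0.04193×2.34×1181.6 = -112.20 mGal
Difference = -112.20 − (-112.50) = 0.30 mGal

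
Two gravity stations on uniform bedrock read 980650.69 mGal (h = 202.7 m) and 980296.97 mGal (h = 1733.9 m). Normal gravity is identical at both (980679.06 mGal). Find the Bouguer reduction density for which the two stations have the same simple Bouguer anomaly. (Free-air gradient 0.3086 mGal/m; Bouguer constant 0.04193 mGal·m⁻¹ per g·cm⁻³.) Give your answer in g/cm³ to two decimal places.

Δg_obs = 980296.97 − 980650.69 = -353.72 mGal over Δh = 1733.9 − 202.7 = 1531.2 m
Equal Bouguer anomalies ⇒ Δg_obs + (0.3086 − 0.04193ρ)·Δh = 0
0.3086 − 0.04193ρ = −Δg_obs/Δh = 0.23101
ρ = (0.3086 − 0.23101) / 0.04193 = 1.85 g/cm³

1.85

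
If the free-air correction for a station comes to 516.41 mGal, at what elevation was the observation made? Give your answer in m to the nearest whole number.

h = 516.41 / 0.3086 = 1673.40 m

1673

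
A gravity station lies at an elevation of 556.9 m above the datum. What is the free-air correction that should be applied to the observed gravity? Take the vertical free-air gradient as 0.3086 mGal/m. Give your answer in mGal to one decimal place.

Free-air correction = 0.3086 × 556.9 = 171.9 mGal

171.9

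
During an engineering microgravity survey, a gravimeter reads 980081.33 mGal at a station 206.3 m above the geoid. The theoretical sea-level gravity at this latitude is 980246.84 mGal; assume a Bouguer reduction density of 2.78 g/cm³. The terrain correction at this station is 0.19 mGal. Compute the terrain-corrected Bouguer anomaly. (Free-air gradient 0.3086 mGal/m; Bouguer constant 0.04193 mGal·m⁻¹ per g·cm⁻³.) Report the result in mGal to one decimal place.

Free-air correction = 0.3086 × 206.3 = 63.66 mGal
Free-air anomaly = 980081.33 − 980246.84 + (63.66) = -101.85 mGal
Bouguer slab correction = 0.04193 × 2.78 × 206.3 = 24.05 mGal
Simple Bouguer anomaly = -101.85 − (24.05) = -125.90 mGal
Complete Bouguer anomaly = -125.90 + 0.19 = -125.71 mGal

-125.7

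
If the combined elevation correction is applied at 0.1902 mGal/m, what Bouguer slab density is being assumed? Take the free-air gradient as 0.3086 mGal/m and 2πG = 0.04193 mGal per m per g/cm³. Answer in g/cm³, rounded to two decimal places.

0.1902 = 0.3086 − 0.04193 × ρ
ρ = (0.3086 − 0.1902) / 0.04193 = 2.82 g/cm³

2.82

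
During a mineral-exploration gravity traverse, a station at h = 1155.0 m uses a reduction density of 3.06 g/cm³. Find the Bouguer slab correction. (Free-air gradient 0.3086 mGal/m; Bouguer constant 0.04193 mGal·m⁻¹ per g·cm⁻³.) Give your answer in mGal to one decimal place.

148.2

Bouguer slab correction = 0.04193 × 3.06 × 1155.0 = 148.2 mGal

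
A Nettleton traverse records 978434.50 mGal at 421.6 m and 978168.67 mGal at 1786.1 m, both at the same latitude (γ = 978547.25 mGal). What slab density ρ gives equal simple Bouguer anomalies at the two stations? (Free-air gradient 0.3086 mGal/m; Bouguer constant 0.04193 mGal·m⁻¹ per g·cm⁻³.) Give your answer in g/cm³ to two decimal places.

Δg_obs = 978168.67 − 978434.50 = -265.83 mGal over Δh = 1786.1 − 421.6 = 1364.5 m
Equal Bouguer anomalies ⇒ Δg_obs + (0.3086 − 0.04193ρ)·Δh = 0
0.3086 − 0.04193ρ = −Δg_obs/Δh = 0.19482
ρ = (0.3086 − 0.19482) / 0.04193 = 2.71 g/cm³

2.71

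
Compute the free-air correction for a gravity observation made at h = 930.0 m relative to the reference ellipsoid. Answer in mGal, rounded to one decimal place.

Free-air correction = 0.3086 × 930.0 = 287.0 mGal

287.0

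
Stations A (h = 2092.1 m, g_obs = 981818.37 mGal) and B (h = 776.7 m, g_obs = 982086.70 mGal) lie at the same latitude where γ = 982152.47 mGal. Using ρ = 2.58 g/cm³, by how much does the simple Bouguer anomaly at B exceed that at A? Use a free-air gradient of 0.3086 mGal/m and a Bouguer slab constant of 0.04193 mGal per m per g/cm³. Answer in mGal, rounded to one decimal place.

Δg_SB(A) = 981818.37 − 982152.47 + 0.3086×2092.1 − 0.04193×2.58×2092.1 = 85.20 mGal
Δg_SB(B) = 982086.70 − 982152.47 + 0.3086×776.7 − 0.04193×2.58×776.7 = 89.90 mGal
Difference = 89.90 − (85.20) = 4.70 mGal

4.7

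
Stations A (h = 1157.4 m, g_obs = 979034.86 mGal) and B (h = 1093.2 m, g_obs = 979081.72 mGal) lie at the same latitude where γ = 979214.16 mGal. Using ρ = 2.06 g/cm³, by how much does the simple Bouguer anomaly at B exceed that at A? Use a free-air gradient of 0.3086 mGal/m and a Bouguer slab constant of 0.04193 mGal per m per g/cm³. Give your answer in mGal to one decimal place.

32.6

Δg_SB(A) = 979034.86 − 979214.16 + 0.3086×1157.4 − 0.04193×2.06×1157.4 = 77.90 mGal
Δg_SB(B) = 979081.72 − 979214.16 + 0.3086×1093.2 − 0.04193×2.06×1093.2 = 110.50 mGal
Difference = 110.50 − (77.90) = 32.60 mGal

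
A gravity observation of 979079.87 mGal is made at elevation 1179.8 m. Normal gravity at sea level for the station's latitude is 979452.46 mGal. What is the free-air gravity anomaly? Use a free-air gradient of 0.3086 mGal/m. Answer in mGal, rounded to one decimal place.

Free-air correction = 0.3086 × 1179.8 = 364.09 mGal
Free-air anomaly = 979079.87 − 979452.46 + (364.09) = -8.50 mGal

-8.5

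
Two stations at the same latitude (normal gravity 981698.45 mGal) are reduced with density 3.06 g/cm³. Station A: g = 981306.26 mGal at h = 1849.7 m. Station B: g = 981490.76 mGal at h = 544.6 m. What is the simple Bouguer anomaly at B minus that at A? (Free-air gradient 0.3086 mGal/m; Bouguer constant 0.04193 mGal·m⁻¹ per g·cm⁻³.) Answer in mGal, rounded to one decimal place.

Δg_SB(A) = 981306.26 − 981698.45 + 0.3086×1849.7 − 0.04193×3.06×1849.7 = -58.70 mGal
Δg_SB(B) = 981490.76 − 981698.45 + 0.3086×544.6 − 0.04193×3.06×544.6 = -109.50 mGal
Difference = -109.50 − (-58.70) = -50.80 mGal

-50.8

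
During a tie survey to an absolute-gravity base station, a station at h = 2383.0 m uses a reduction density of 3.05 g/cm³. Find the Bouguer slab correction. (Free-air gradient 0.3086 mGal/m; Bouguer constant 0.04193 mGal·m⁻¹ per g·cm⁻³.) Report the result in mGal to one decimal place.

304.8

Bouguer slab correction = 0.04193 × 3.05 × 2383.0 = 304.8 mGal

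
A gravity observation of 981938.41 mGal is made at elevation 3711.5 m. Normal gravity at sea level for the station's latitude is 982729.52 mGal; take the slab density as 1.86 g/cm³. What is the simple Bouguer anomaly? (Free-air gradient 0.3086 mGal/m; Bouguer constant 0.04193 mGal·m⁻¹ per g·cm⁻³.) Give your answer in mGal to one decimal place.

64.8

Free-air correction = 0.3086 × 3711.5 = 1145.37 mGal
Free-air anomaly = 981938.41 − 982729.52 + (1145.37) = 354.26 mGal
Bouguer slab correction = 0.04193 × 1.86 × 3711.5 = 289.46 mGal
Simple Bouguer anomaly = 354.26 − (289.46) = 64.80 mGal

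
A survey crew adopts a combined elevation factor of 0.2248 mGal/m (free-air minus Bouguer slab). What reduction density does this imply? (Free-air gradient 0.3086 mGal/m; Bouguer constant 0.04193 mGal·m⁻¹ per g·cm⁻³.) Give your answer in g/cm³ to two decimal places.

0.2248 = 0.3086 − 0.04193 × ρ
ρ = (0.3086 − 0.2248) / 0.04193 = 2.00 g/cm³

2.00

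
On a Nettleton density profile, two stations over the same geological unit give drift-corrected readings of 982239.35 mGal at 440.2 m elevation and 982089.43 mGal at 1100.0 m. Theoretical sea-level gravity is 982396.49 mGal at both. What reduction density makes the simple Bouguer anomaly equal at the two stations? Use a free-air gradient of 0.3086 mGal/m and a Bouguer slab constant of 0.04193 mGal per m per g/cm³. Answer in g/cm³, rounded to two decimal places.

1.94

Δg_obs = 982089.43 − 982239.35 = -149.92 mGal over Δh = 1100.0 − 440.2 = 659.8 m
Equal Bouguer anomalies ⇒ Δg_obs + (0.3086 − 0.04193ρ)·Δh = 0
0.3086 − 0.04193ρ = −Δg_obs/Δh = 0.22722
ρ = (0.3086 − 0.22722) / 0.04193 = 1.94 g/cm³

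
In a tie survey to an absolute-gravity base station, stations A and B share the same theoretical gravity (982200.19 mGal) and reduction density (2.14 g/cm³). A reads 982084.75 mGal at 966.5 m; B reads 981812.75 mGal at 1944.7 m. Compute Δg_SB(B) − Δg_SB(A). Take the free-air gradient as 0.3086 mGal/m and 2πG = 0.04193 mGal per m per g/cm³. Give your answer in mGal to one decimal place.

-57.9

Δg_SB(A) = 982084.75 − 982200.19 + 0.3086×966.5 − 0.04193×2.14×966.5 = 96.10 mGal
Δg_SB(B) = 981812.75 − 982200.19 + 0.3086×1944.7 − 0.04193×2.14×1944.7 = 38.20 mGal
Difference = 38.20 − (96.10) = -57.90 mGal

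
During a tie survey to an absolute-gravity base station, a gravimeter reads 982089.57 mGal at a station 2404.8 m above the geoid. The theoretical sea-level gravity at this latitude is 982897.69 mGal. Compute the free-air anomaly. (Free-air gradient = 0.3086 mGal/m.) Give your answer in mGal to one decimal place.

-66.0

Free-air correction = 0.3086 × 2404.8 = 742.12 mGal
Free-air anomaly = 982089.57 − 982897.69 + (742.12) = -66.00 mGal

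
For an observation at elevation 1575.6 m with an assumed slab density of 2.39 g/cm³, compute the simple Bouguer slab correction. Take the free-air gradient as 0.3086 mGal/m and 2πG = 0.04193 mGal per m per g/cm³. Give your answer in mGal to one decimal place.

Bouguer slab correction = 0.04193 × 2.39 × 1575.6 = 157.9 mGal

157.9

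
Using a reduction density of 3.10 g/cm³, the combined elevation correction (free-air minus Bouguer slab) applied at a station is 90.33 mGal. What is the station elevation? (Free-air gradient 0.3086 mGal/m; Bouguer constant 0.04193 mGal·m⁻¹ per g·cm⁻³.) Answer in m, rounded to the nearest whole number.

Combined gradient = 0.3086 − 0.04193 × 3.10 = 0.1786170 mGal/m
h = 90.33 / 0.1786170 = 505.72 m

506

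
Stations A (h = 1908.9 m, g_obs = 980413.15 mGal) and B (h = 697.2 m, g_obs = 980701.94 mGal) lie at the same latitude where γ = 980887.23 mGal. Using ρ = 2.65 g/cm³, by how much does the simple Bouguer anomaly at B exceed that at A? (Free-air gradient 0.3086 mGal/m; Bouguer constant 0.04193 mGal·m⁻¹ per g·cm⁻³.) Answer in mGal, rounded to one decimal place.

49.5

Δg_SB(A) = 980413.15 − 980887.23 + 0.3086×1908.9 − 0.04193×2.65×1908.9 = -97.10 mGal
Δg_SB(B) = 980701.94 − 980887.23 + 0.3086×697.2 − 0.04193×2.65×697.2 = -47.60 mGal
Difference = -47.60 − (-97.10) = 49.50 mGal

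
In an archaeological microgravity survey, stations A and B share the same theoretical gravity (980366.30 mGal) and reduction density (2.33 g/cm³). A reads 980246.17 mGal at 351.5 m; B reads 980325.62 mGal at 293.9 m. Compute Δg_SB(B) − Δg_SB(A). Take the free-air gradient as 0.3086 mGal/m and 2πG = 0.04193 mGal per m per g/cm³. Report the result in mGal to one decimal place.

67.3

Δg_SB(A) = 980246.17 − 980366.30 + 0.3086×351.5 − 0.04193×2.33×351.5 = -46.00 mGal
Δg_SB(B) = 980325.62 − 980366.30 + 0.3086×293.9 − 0.04193×2.33×293.9 = 21.30 mGal
Difference = 21.30 − (-46.00) = 67.30 mGal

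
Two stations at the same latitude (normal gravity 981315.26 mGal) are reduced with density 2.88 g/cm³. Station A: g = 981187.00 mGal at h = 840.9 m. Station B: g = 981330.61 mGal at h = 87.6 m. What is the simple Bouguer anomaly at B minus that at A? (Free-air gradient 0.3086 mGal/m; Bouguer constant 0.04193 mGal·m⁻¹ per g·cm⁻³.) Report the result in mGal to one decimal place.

Δg_SB(A) = 981187.00 − 981315.26 + 0.3086×840.9 − 0.04193×2.88×840.9 = 29.70 mGal
Δg_SB(B) = 981330.61 − 981315.26 + 0.3086×87.6 − 0.04193×2.88×87.6 = 31.80 mGal
Difference = 31.80 − (29.70) = 2.10 mGal

2.1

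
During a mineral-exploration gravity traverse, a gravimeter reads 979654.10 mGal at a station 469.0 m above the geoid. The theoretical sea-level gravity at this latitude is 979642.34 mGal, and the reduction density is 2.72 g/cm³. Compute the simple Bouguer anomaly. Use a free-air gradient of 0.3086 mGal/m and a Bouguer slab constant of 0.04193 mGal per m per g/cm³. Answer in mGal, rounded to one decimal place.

Free-air correction = 0.3086 × 469.0 = 144.73 mGal
Free-air anomaly = 979654.10 − 979642.34 + (144.73) = 156.49 mGal
Bouguer slab correction = 0.04193 × 2.72 × 469.0 = 53.49 mGal
Simple Bouguer anomaly = 156.49 − (53.49) = 103.00 mGal

103.0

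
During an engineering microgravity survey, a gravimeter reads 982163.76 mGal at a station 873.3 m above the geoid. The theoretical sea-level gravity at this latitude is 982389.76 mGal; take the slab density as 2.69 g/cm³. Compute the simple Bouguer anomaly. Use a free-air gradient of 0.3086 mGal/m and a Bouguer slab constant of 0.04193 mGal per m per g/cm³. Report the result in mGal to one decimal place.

-55.0

Free-air correction = 0.3086 × 873.3 = 269.50 mGal
Free-air anomaly = 982163.76 − 982389.76 + (269.50) = 43.50 mGal
Bouguer slab correction = 0.04193 × 2.69 × 873.3 = 98.50 mGal
Simple Bouguer anomaly = 43.50 − (98.50) = -55.00 mGal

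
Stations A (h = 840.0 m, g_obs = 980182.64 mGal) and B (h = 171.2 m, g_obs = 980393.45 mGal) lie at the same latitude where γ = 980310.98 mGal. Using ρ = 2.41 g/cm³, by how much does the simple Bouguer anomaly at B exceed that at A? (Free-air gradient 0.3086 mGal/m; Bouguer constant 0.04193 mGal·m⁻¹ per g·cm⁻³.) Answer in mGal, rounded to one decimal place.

Δg_SB(A) = 980182.64 − 980310.98 + 0.3086×840.0 − 0.04193×2.41×840.0 = 46.00 mGal
Δg_SB(B) = 980393.45 − 980310.98 + 0.3086×171.2 − 0.04193×2.41×171.2 = 118.00 mGal
Difference = 118.00 − (46.00) = 72.00 mGal

72.0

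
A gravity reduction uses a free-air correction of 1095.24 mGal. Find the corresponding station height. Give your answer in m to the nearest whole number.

h = 1095.24 / 0.3086 = 3549.06 m

3549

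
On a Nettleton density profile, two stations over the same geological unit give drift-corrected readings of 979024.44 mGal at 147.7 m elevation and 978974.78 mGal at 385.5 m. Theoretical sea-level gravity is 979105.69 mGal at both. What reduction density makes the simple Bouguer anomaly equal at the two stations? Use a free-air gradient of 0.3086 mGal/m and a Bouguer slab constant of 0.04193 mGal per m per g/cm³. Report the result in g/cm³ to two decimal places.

2.38

Δg_obs = 978974.78 − 979024.44 = -49.66 mGal over Δh = 385.5 − 147.7 = 237.8 m
Equal Bouguer anomalies ⇒ Δg_obs + (0.3086 − 0.04193ρ)·Δh = 0
0.3086 − 0.04193ρ = −Δg_obs/Δh = 0.20883
ρ = (0.3086 − 0.20883) / 0.04193 = 2.38 g/cm³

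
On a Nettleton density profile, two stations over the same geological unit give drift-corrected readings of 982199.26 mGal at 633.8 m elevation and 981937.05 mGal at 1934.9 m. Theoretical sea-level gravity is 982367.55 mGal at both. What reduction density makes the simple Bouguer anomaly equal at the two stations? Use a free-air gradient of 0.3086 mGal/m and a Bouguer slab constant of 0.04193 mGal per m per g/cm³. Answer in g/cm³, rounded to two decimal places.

Δg_obs = 981937.05 − 982199.26 = -262.21 mGal over Δh = 1934.9 − 633.8 = 1301.1 m
Equal Bouguer anomalies ⇒ Δg_obs + (0.3086 − 0.04193ρ)·Δh = 0
0.3086 − 0.04193ρ = −Δg_obs/Δh = 0.20153
ρ = (0.3086 − 0.20153) / 0.04193 = 2.55 g/cm³

2.55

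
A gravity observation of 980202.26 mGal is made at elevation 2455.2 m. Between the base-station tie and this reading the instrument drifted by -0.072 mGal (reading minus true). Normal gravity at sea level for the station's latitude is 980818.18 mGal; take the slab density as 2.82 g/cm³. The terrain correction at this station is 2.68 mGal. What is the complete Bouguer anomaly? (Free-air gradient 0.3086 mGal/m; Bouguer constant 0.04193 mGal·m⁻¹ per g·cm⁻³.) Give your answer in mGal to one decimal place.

-145.8

Drift-corrected reading = 980202.26 − (-0.072) = 980202.332 mGal
Free-air correction = 0.3086 × 2455.2 = 757.67 mGal
Free-air anomaly = 980202.332 − 980818.18 + (757.67) = 141.822 mGal
Bouguer slab correction = 0.04193 × 2.82 × 2455.2 = 290.31 mGal
Simple Bouguer anomaly = 141.822 − (290.31) = -148.488 mGal
Complete Bouguer anomaly = -148.488 + 2.68 = -145.808 mGal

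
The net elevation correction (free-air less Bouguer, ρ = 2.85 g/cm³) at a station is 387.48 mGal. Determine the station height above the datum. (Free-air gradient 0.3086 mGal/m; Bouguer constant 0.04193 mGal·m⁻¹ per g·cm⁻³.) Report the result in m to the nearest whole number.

Combined gradient = 0.3086 − 0.04193 × 2.85 = 0.1890995 mGal/m
h = 387.48 / 0.1890995 = 2049.08 m

2049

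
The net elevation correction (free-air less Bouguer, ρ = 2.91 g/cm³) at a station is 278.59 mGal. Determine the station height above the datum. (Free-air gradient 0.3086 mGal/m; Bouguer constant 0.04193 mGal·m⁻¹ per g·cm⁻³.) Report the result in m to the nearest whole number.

Combined gradient = 0.3086 − 0.04193 × 2.91 = 0.1865837 mGal/m
h = 278.59 / 0.1865837 = 1493.11 m

1493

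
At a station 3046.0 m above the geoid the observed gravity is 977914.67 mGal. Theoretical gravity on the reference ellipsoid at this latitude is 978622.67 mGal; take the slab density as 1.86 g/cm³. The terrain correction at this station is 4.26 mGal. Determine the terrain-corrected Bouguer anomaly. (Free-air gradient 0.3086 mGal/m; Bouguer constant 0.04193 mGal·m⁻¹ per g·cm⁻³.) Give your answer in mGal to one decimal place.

Free-air correction = 0.3086 × 3046.0 = 940.00 mGal
Free-air anomaly = 977914.67 − 978622.67 + (940.00) = 232.00 mGal
Bouguer slab correction = 0.04193 × 1.86 × 3046.0 = 237.56 mGal
Simple Bouguer anomaly = 232.00 − (237.56) = -5.56 mGal
Complete Bouguer anomaly = -5.56 + 4.26 = -1.30 mGal

-1.3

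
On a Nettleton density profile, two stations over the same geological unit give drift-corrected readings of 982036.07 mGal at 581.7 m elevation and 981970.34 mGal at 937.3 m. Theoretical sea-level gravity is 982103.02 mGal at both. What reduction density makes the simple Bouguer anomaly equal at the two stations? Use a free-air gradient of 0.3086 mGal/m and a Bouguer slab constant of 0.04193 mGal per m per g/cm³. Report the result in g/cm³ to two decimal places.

2.95

Δg_obs = 981970.34 − 982036.07 = -65.73 mGal over Δh = 937.3 − 581.7 = 355.6 m
Equal Bouguer anomalies ⇒ Δg_obs + (0.3086 − 0.04193ρ)·Δh = 0
0.3086 − 0.04193ρ = −Δg_obs/Δh = 0.18484
ρ = (0.3086 − 0.18484) / 0.04193 = 2.95 g/cm³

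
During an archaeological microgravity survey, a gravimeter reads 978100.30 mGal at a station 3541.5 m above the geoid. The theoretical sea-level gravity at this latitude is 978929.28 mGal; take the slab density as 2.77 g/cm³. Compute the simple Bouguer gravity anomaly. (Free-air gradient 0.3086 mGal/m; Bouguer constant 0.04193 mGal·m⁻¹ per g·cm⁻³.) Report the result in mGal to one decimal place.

-147.4

Free-air correction = 0.3086 × 3541.5 = 1092.91 mGal
Free-air anomaly = 978100.30 − 978929.28 + (1092.91) = 263.93 mGal
Bouguer slab correction = 0.04193 × 2.77 × 3541.5 = 411.33 mGal
Simple Bouguer anomaly = 263.93 − (411.33) = -147.40 mGal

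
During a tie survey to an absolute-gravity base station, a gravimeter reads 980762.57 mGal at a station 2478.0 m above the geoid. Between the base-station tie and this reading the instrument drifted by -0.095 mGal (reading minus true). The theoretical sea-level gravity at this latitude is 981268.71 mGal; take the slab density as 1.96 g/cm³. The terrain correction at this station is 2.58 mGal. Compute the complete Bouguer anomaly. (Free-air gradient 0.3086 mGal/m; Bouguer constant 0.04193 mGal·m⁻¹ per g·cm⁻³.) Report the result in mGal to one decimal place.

57.6

Drift-corrected reading = 980762.57 − (-0.095) = 980762.665 mGal
Free-air correction = 0.3086 × 2478.0 = 764.71 mGal
Free-air anomaly = 980762.665 − 981268.71 + (764.71) = 258.665 mGal
Bouguer slab correction = 0.04193 × 1.96 × 2478.0 = 203.65 mGal
Simple Bouguer anomaly = 258.665 − (203.65) = 55.015 mGal
Complete Bouguer anomaly = 55.015 + 2.58 = 57.595 mGal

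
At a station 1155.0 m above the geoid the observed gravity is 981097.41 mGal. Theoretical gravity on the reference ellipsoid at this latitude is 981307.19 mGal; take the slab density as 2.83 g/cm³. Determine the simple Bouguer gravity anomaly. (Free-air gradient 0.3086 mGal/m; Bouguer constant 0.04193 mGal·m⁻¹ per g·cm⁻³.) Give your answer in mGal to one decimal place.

9.6

Free-air correction = 0.3086 × 1155.0 = 356.43 mGal
Free-air anomaly = 981097.41 − 981307.19 + (356.43) = 146.65 mGal
Bouguer slab correction = 0.04193 × 2.83 × 1155.0 = 137.05 mGal
Simple Bouguer anomaly = 146.65 − (137.05) = 9.60 mGal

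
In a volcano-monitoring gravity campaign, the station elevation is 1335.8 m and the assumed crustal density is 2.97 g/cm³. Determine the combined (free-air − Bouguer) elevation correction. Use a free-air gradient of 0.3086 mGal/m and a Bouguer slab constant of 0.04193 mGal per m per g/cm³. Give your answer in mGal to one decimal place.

Combined gradient = 0.3086 − 0.04193 × 2.97 = 0.1840679 mGal/m
Combined elevation correction = 0.1840679 × 1335.8 = 245.9 mGal

245.9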